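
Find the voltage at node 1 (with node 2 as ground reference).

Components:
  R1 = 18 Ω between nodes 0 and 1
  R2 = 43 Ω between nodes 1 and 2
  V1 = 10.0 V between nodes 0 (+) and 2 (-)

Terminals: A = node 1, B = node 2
Nodal analysis, taking node 2 as the 0 V reference.
Source V1 fixes V_0 = 10 V.
KCL at each unknown node (sum of currents leaving = 0; resistances in Ω):
  Node 1: (V_1 - 10)/18 + (V_1 - 0)/43 = 0
Collecting terms: 0.07881 × V_1 = 0.5556  =>  V_1 = 7.049 V
The requested potential is V_1 = 7.049 V.

Final answer: V_1 = 7.049 V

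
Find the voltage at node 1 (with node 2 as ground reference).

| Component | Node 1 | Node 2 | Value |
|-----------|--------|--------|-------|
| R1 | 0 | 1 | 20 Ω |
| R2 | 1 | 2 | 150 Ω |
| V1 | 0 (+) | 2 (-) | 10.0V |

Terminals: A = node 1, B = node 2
Nodal analysis, taking node 2 as the 0 V reference.
Source V1 fixes V_0 = 10 V.
KCL at each unknown node (sum of currents leaving = 0; resistances in Ω):
  Node 1: (V_1 - 10)/20 + (V_1 - 0)/150 = 0
Collecting terms: 0.05667 × V_1 = 0.5  =>  V_1 = 8.824 V
The requested potential is V_1 = 8.824 V.

Final answer: V_1 = 8.824 V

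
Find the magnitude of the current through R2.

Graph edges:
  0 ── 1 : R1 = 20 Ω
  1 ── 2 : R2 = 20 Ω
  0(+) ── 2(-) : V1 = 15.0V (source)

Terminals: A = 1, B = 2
Nodal analysis, taking node 2 as the 0 V reference.
Source V1 fixes V_0 = 15 V.
KCL at each unknown node (sum of currents leaving = 0; resistances in Ω):
  Node 1: (V_1 - 15)/20 + (V_1 - 0)/20 = 0
Collecting terms: 0.1 × V_1 = 0.75  =>  V_1 = 7.5 V
I_R2 = (V_1 - V_2)/R2 = (7.5 - 0)/20 = 0.375 A
|I_R2| = 0.375 A

Final answer: |I_R2| = 0.375 A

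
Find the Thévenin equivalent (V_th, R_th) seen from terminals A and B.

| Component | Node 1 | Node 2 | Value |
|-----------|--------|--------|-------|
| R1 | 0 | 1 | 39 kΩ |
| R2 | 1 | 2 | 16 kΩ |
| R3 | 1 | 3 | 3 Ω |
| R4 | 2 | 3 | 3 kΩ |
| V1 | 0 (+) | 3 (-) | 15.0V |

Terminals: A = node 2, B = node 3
Step 1 — V_th is the open-circuit voltage V_A - V_B (nothing connected across the terminals).
Nodal analysis, taking node 3 as the 0 V reference.
Source V1 fixes V_0 = 15 V.
KCL at each unknown node (sum of currents leaving = 0; resistances in Ω):
  Node 1: (V_1 - 15)/39000 + (V_1 - V_2)/16000 + (V_1 - 0)/3 = 0
  Node 2: (V_2 - V_1)/16000 + (V_2 - 0)/3000 = 0
Collecting terms (coefficients in siemens):
  0.3334·V_1 - 0.0000625·V_2 = 0.0003846
  0.0003958·V_2 - 0.0000625·V_1 = 0
Determinant D = (0.3334)(0.0003958) - (-0.0000625)(-0.0000625) = 0.000132
V_1 = [(0.0003846)(0.0003958) - (-0.0000625)(0)]/D = 0.001154 V
V_2 = [(0.3334)(0) - (0.0003846)(-0.0000625)]/D = 0.0001821 V
V_th = V_2 - V_3 = 0.0001821 - 0 = 0.0001821 V
Step 2 — R_th: zero the source — replace V1 by a short circuit (node 3 merges into node 0) — and find the resistance seen between A (node 2) and B (node 0).
Reduce the network between node 2 (A) and node 0 (B) by series/parallel combination:
  Rp1 = R1 ‖ R3 (parallel, both between nodes 0 and 1) = 1/(1/39000 + 1/3) = 3 Ω
  Rs1 = R2 + Rp1 (series, joined only at node 1) = 16000 + 3 = 16000 Ω
  Rp2 = R4 ‖ Rs1 (parallel, both between nodes 0 and 2) = 1/(1/3000 + 1/16000) = 2526 Ω
R_th = 2.526 kΩ

Final answer: V_th = 0.0001821 V, R_th = 2.526 kΩ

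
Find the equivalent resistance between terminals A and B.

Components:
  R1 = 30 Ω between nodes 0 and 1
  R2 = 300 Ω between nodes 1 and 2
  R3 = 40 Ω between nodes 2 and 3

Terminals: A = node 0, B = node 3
Reduce the network between node 0 (A) and node 3 (B) by series/parallel combination:
  Rs1 = R1 + R2 (series, joined only at node 1) = 30 + 300 = 330 Ω
  Rs2 = R3 + Rs1 (series, joined only at node 2) = 40 + 330 = 370 Ω
R_eq = 370 Ω

Final answer: 370 Ω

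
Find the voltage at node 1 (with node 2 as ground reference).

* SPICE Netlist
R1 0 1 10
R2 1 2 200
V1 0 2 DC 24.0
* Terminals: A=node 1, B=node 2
Nodal analysis, taking node 2 as the 0 V reference.
Source V1 fixes V_0 = 24 V.
KCL at each unknown node (sum of currents leaving = 0; resistances in Ω):
  Node 1: (V_1 - 24)/10 + (V_1 - 0)/200 = 0
Collecting terms: 0.105 × V_1 = 2.4  =>  V_1 = 22.86 V
The requested potential is V_1 = 22.86 V.

Final answer: V_1 = 22.86 V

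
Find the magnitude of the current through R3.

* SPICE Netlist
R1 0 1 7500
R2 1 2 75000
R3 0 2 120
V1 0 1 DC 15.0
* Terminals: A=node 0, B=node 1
Nodal analysis, taking node 1 as the 0 V reference.
Source V1 fixes V_0 = 15 V.
KCL at each unknown node (sum of currents leaving = 0; resistances in Ω):
  Node 2: (V_2 - 0)/75000 + (V_2 - 15)/120 = 0
Collecting terms: 0.008347 × V_2 = 0.125  =>  V_2 = 14.98 V
I_R3 = (V_0 - V_2)/R3 = (15 - 14.98)/120 = 0.0001997 A
|I_R3| = 0.0001997 A

Final answer: |I_R3| = 0.0001997 A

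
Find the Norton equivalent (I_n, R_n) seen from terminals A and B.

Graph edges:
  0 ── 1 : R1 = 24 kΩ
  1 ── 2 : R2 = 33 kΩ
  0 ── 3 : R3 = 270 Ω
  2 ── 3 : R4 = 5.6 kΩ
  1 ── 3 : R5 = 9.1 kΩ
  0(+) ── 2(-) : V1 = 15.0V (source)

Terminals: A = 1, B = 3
Find the Thévenin equivalent first; then I_n = V_th/R_th and R_n = R_th.
Step 1 — V_th is the open-circuit voltage V_A - V_B (nothing connected across the terminals).
Nodal analysis, taking node 2 as the 0 V reference.
Source V1 fixes V_0 = 15 V.
KCL at each unknown node (sum of currents leaving = 0; resistances in Ω):
  Node 1: (V_1 - 15)/24000 + (V_1 - 0)/33000 + (V_1 - V_3)/9100 = 0
  Node 3: (V_3 - 15)/270 + (V_3 - 0)/5600 + (V_3 - V_1)/9100 = 0
Collecting terms (coefficients in siemens):
  0.0001819·V_1 - 0.0001099·V_3 = 0.000625
  0.003992·V_3 - 0.0001099·V_1 = 0.05556
Determinant D = (0.0001819)(0.003992) - (-0.0001099)(-0.0001099) = 0.0000007139
V_1 = [(0.000625)(0.003992) - (-0.0001099)(0.05556)]/D = 12.05 V
V_3 = [(0.0001819)(0.05556) - (0.000625)(-0.0001099)]/D = 14.25 V
V_th = V_1 - V_3 = 12.05 - 14.25 = -2.202 V
Step 2 — R_th: zero the source — replace V1 by a short circuit (node 2 merges into node 0) — and find the resistance seen between A (node 1) and B (node 3).
Reduce the network between node 1 (A) and node 3 (B) by series/parallel combination:
  Rp1 = R1 ‖ R2 (parallel, both between nodes 0 and 1) = 1/(1/24000 + 1/33000) = 13890 Ω
  Rp2 = R3 ‖ R4 (parallel, both between nodes 0 and 3) = 1/(1/270 + 1/5600) = 257.6 Ω
  Rs1 = Rp1 + Rp2 (series, joined only at node 0) = 13890 + 257.6 = 14150 Ω
  Rp3 = R5 ‖ Rs1 (parallel, both between nodes 1 and 3) = 1/(1/9100 + 1/14150) = 5539 Ω
R_th = 5.539 kΩ
I_n = V_th/R_th = -2.202/5539 = -0.0003975 A, and R_n = R_th = 5.539 kΩ

Final answer: I_n = -0.0003975 A, R_n = 5.539 kΩ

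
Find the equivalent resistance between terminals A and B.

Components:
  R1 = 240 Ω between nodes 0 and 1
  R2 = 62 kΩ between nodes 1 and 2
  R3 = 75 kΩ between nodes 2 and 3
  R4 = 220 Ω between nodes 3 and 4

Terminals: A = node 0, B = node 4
Reduce the network between node 0 (A) and node 4 (B) by series/parallel combination:
  Rs1 = R1 + R2 (series, joined only at node 1) = 240 + 62000 = 62240 Ω
  Rs2 = R3 + Rs1 (series, joined only at node 2) = 75000 + 62240 = 137200 Ω
  Rs3 = R4 + Rs2 (series, joined only at node 3) = 220 + 137200 = 137500 Ω
R_eq = 137.5 kΩ

Final answer: 137.5 kΩ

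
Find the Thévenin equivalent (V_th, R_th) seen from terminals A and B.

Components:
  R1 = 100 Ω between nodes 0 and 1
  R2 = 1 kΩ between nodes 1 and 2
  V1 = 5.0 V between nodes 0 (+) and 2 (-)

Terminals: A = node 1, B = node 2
Step 1 — V_th is the open-circuit voltage V_A - V_B (nothing connected across the terminals).
Nodal analysis, taking node 2 as the 0 V reference.
Source V1 fixes V_0 = 5 V.
KCL at each unknown node (sum of currents leaving = 0; resistances in Ω):
  Node 1: (V_1 - 5)/100 + (V_1 - 0)/1000 = 0
Collecting terms: 0.011 × V_1 = 0.05  =>  V_1 = 4.545 V
V_th = V_1 - V_2 = 4.545 - 0 = 4.545 V
Step 2 — R_th: zero the source — replace V1 by a short circuit (node 2 merges into node 0) — and find the resistance seen between A (node 1) and B (node 0).
Reduce the network between node 1 (A) and node 0 (B) by series/parallel combination:
  Rp1 = R1 ‖ R2 (parallel, both between nodes 0 and 1) = 1/(1/100 + 1/1000) = 90.91 Ω
R_th = 90.91 Ω

Final answer: V_th = 4.545 V, R_th = 90.91 Ω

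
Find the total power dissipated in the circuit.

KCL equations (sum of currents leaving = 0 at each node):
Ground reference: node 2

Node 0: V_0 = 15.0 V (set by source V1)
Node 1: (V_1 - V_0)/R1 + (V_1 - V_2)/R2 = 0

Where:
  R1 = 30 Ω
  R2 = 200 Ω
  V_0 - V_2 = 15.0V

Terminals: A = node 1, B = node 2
Nodal analysis, taking node 2 as the 0 V reference.
Source V1 fixes V_0 = 15 V.
KCL at each unknown node (sum of currents leaving = 0; resistances in Ω):
  Node 1: (V_1 - 15)/30 + (V_1 - 0)/200 = 0
Collecting terms: 0.03833 × V_1 = 0.5  =>  V_1 = 13.04 V
Power in each resistor, P = (ΔV)²/R:
  P_R1 = (15 - 13.04)²/30 = 0.1276 W
  P_R2 = (13.04 - 0)²/200 = 0.8507 W
P_total = P_R1 + P_R2 = 0.9783 W

Final answer: 0.9783 W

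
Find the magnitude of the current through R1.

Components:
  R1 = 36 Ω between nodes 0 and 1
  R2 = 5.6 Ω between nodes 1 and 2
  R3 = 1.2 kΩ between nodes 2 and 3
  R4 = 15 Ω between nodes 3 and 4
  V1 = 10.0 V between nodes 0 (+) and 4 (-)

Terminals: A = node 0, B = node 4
Nodal analysis, taking node 4 as the 0 V reference.
Source V1 fixes V_0 = 10 V.
KCL at each unknown node (sum of currents leaving = 0; resistances in Ω):
  Node 1: (V_1 - 10)/36 + (V_1 - V_2)/5.6 = 0
  Node 2: (V_2 - V_1)/5.6 + (V_2 - V_3)/1200 = 0
  Node 3: (V_3 - V_2)/1200 + (V_3 - 0)/15 = 0
Collecting terms (coefficients in siemens):
  0.2063·V_1 - 0.1786·V_2 = 0.2778
  0.1794·V_2 - 0.1786·V_1 - 0.0008333·V_3 = 0
  0.0675·V_3 - 0.0008333·V_2 = 0
Solving these 3 simultaneous equations (Gaussian elimination) gives:
  V_1 = 9.714 V, V_2 = 9.669 V, V_3 = 0.1194 V
I_R1 = (V_0 - V_1)/R1 = (10 - 9.714)/36 = 0.007958 A
|I_R1| = 0.007958 A

Final answer: |I_R1| = 0.007958 A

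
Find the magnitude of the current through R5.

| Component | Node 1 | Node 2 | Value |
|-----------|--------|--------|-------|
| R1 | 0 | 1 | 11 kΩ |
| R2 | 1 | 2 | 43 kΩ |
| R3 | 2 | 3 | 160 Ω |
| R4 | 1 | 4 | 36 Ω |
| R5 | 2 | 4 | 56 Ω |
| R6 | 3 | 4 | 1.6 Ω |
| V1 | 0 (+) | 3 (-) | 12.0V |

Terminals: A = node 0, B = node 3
Nodal analysis, taking node 3 as the 0 V reference.
Source V1 fixes V_0 = 12 V.
KCL at each unknown node (sum of currents leaving = 0; resistances in Ω):
  Node 1: (V_1 - 12)/11000 + (V_1 - V_2)/43000 + (V_1 - V_4)/36 = 0
  Node 2: (V_2 - V_1)/43000 + (V_2 - 0)/160 + (V_2 - V_4)/56 = 0
  Node 4: (V_4 - V_1)/36 + (V_4 - V_2)/56 + (V_4 - 0)/1.6 = 0
Collecting terms (coefficients in siemens):
  0.02789·V_1 - 0.00002326·V_2 - 0.02778·V_4 = 0.001091
  0.02413·V_2 - 0.00002326·V_1 - 0.01786·V_4 = 0
  0.6706·V_4 - 0.02778·V_1 - 0.01786·V_2 = 0
Solving these 3 simultaneous equations (Gaussian elimination) gives:
  V_1 = 0.04083 V, V_2 = 0.001317 V, V_4 = 0.001726 V
I_R5 = (V_2 - V_4)/R5 = (0.001317 - 0.001726)/56 = -0.000007312 A
|I_R5| = 0.000007312 A

Final answer: |I_R5| = 7.312e-06 A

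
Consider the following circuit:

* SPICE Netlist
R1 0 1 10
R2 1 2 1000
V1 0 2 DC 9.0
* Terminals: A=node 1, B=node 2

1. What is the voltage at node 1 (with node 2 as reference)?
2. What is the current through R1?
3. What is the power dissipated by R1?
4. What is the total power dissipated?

Nodal analysis, taking node 2 as the 0 V reference.
Source V1 fixes V_0 = 9 V.
KCL at each unknown node (sum of currents leaving = 0; resistances in Ω):
  Node 1: (V_1 - 9)/10 + (V_1 - 0)/1000 = 0
Collecting terms: 0.101 × V_1 = 0.9  =>  V_1 = 8.911 V
Part 1:
  Read off the nodal solution: V_1 = 8.911 V
Part 2:
  I_R1 = (V_0 - V_1)/R1 = (9 - 8.911)/10 = 0.008911 A
  Magnitude: I_R1 = 0.008911 A
Part 3:
  I_R1 = (V_0 - V_1)/R1 = (9 - 8.911)/10 = 0.008911 A
  P_R1 = I_R1² × R1 = (0.008911)² × 10 = 0.000794 W
Part 4:
  Power in each resistor, P = (ΔV)²/R:
    P_R1 = (9 - 8.911)²/10 = 0.000794 W
    P_R2 = (8.911 - 0)²/1000 = 0.0794 W
  P_total = P_R1 + P_R2 = 0.0802 W

Final answers:
1. V_1 = 8.911 V
2. I_R1 = 0.008911 A
3. P_R1 = 0.000794 W
4. P_total = 0.0802 W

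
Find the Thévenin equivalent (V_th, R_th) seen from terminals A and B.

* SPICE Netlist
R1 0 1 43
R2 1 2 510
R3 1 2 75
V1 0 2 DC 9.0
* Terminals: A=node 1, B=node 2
Step 1 — V_th is the open-circuit voltage V_A - V_B (nothing connected across the terminals).
Nodal analysis, taking node 2 as the 0 V reference.
Source V1 fixes V_0 = 9 V.
KCL at each unknown node (sum of currents leaving = 0; resistances in Ω):
  Node 1: (V_1 - 9)/43 + (V_1 - 0)/510 + (V_1 - 0)/75 = 0
Collecting terms: 0.03855 × V_1 = 0.2093  =>  V_1 = 5.429 V
V_th = V_1 - V_2 = 5.429 - 0 = 5.429 V
Step 2 — R_th: zero the source — replace V1 by a short circuit (node 2 merges into node 0) — and find the resistance seen between A (node 1) and B (node 0).
Reduce the network between node 1 (A) and node 0 (B) by series/parallel combination:
  Rp1 = R1 ‖ R2 ‖ R3 (parallel, all between nodes 0 and 1) = 1/(1/43 + 1/510 + 1/75) = 25.94 Ω
R_th = 25.94 Ω

Final answer: V_th = 5.429 V, R_th = 25.94 Ω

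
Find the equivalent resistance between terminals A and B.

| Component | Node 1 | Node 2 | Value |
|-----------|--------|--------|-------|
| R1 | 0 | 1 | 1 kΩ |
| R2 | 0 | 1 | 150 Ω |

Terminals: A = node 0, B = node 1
Reduce the network between node 0 (A) and node 1 (B) by series/parallel combination:
  Rp1 = R1 ‖ R2 (parallel, both between nodes 0 and 1) = 1/(1/1000 + 1/150) = 130.4 Ω
R_eq = 130.4 Ω

Final answer: 130.4 Ω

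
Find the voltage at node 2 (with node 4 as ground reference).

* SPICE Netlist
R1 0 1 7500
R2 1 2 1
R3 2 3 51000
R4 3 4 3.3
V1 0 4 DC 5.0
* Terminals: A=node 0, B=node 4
Nodal analysis, taking node 4 as the 0 V reference.
Source V1 fixes V_0 = 5 V.
KCL at each unknown node (sum of currents leaving = 0; resistances in Ω):
  Node 1: (V_1 - 5)/7500 + (V_1 - V_2)/1 = 0
  Node 2: (V_2 - V_1)/1 + (V_2 - V_3)/51000 = 0
  Node 3: (V_3 - V_2)/51000 + (V_3 - 0)/3.3 = 0
Collecting terms (coefficients in siemens):
  1·V_1 - 1·V_2 = 0.0006667
  1·V_2 - 1·V_1 - 0.00001961·V_3 = 0
  0.303·V_3 - 0.00001961·V_2 = 0
Solving these 3 simultaneous equations (Gaussian elimination) gives:
  V_1 = 4.359 V, V_2 = 4.359 V, V_3 = 0.000282 V
The requested potential is V_2 = 4.359 V.

Final answer: V_2 = 4.359 V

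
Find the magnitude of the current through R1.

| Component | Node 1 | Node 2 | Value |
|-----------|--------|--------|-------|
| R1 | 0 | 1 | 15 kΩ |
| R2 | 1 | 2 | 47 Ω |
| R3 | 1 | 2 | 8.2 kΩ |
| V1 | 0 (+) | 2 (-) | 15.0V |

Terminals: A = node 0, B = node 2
Nodal analysis, taking node 2 as the 0 V reference.
Source V1 fixes V_0 = 15 V.
KCL at each unknown node (sum of currents leaving = 0; resistances in Ω):
  Node 1: (V_1 - 15)/15000 + (V_1 - 0)/47 + (V_1 - 0)/8200 = 0
Collecting terms: 0.02147 × V_1 = 0.001  =>  V_1 = 0.04659 V
I_R1 = (V_0 - V_1)/R1 = (15 - 0.04659)/15000 = 0.0009969 A
|I_R1| = 0.0009969 A

Final answer: |I_R1| = 0.0009969 A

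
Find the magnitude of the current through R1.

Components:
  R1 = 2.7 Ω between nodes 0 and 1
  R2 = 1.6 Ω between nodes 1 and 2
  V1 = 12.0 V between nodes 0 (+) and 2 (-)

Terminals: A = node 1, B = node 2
Nodal analysis, taking node 2 as the 0 V reference.
Source V1 fixes V_0 = 12 V.
KCL at each unknown node (sum of currents leaving = 0; resistances in Ω):
  Node 1: (V_1 - 12)/2.7 + (V_1 - 0)/1.6 = 0
Collecting terms: 0.9954 × V_1 = 4.444  =>  V_1 = 4.465 V
I_R1 = (V_0 - V_1)/R1 = (12 - 4.465)/2.7 = 2.791 A
|I_R1| = 2.791 A

Final answer: |I_R1| = 2.791 A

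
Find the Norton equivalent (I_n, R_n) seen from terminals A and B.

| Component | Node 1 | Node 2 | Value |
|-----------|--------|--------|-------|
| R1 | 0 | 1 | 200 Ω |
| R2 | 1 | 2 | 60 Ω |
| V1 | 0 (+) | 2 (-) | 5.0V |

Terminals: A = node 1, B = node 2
Find the Thévenin equivalent first; then I_n = V_th/R_th and R_n = R_th.
Step 1 — V_th is the open-circuit voltage V_A - V_B (nothing connected across the terminals).
Nodal analysis, taking node 2 as the 0 V reference.
Source V1 fixes V_0 = 5 V.
KCL at each unknown node (sum of currents leaving = 0; resistances in Ω):
  Node 1: (V_1 - 5)/200 + (V_1 - 0)/60 = 0
Collecting terms: 0.02167 × V_1 = 0.025  =>  V_1 = 1.154 V
V_th = V_1 - V_2 = 1.154 - 0 = 1.154 V
Step 2 — R_th: zero the source — replace V1 by a short circuit (node 2 merges into node 0) — and find the resistance seen between A (node 1) and B (node 0).
Reduce the network between node 1 (A) and node 0 (B) by series/parallel combination:
  Rp1 = R1 ‖ R2 (parallel, both between nodes 0 and 1) = 1/(1/200 + 1/60) = 46.15 Ω
R_th = 46.15 Ω
I_n = V_th/R_th = 1.154/46.15 = 0.025 A, and R_n = R_th = 46.15 Ω

Final answer: I_n = 0.025 A, R_n = 46.15 Ω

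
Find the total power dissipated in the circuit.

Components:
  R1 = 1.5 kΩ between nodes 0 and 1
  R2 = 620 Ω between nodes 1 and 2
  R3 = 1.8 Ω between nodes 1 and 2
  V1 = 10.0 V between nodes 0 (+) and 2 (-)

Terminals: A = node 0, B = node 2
Nodal analysis, taking node 2 as the 0 V reference.
Source V1 fixes V_0 = 10 V.
KCL at each unknown node (sum of currents leaving = 0; resistances in Ω):
  Node 1: (V_1 - 10)/1500 + (V_1 - 0)/620 + (V_1 - 0)/1.8 = 0
Collecting terms: 0.5578 × V_1 = 0.006667  =>  V_1 = 0.01195 V
Power in each resistor, P = (ΔV)²/R:
  P_R1 = (10 - 0.01195)²/1500 = 0.06651 W
  P_R2 = (0.01195 - 0)²/620 = 0.0000002304 W
  P_R3 = (0.01195 - 0)²/1.8 = 0.00007935 W
P_total = P_R1 + P_R2 + P_R3 = 0.06659 W

Final answer: 0.06659 W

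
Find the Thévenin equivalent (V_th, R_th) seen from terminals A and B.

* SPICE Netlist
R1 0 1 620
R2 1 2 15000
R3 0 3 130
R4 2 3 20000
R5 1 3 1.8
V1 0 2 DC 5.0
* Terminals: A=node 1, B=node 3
Step 1 — V_th is the open-circuit voltage V_A - V_B (nothing connected across the terminals).
Nodal analysis, taking node 2 as the 0 V reference.
Source V1 fixes V_0 = 5 V.
KCL at each unknown node (sum of currents leaving = 0; resistances in Ω):
  Node 1: (V_1 - 5)/620 + (V_1 - 0)/15000 + (V_1 - V_3)/1.8 = 0
  Node 3: (V_3 - 5)/130 + (V_3 - 0)/20000 + (V_3 - V_1)/1.8 = 0
Collecting terms (coefficients in siemens):
  0.5572·V_1 - 0.5556·V_3 = 0.008065
  0.5633·V_3 - 0.5556·V_1 = 0.03846
Determinant D = (0.5572)(0.5633) - (-0.5556)(-0.5556) = 0.005247
V_1 = [(0.008065)(0.5633) - (-0.5556)(0.03846)]/D = 4.938 V
V_3 = [(0.5572)(0.03846) - (0.008065)(-0.5556)]/D = 4.938 V
V_th = V_1 - V_3 = 4.938 - 4.938 = -0.0004118 V
Step 2 — R_th: zero the source — replace V1 by a short circuit (node 2 merges into node 0) — and find the resistance seen between A (node 1) and B (node 3).
Reduce the network between node 1 (A) and node 3 (B) by series/parallel combination:
  Rp1 = R1 ‖ R2 (parallel, both between nodes 0 and 1) = 1/(1/620 + 1/15000) = 595.4 Ω
  Rp2 = R3 ‖ R4 (parallel, both between nodes 0 and 3) = 1/(1/130 + 1/20000) = 129.2 Ω
  Rs1 = Rp1 + Rp2 (series, joined only at node 0) = 595.4 + 129.2 = 724.6 Ω
  Rp3 = R5 ‖ Rs1 (parallel, both between nodes 1 and 3) = 1/(1/1.8 + 1/724.6) = 1.796 Ω
R_th = 1.796 Ω

Final answer: V_th = -0.0004118 V, R_th = 1.796 Ω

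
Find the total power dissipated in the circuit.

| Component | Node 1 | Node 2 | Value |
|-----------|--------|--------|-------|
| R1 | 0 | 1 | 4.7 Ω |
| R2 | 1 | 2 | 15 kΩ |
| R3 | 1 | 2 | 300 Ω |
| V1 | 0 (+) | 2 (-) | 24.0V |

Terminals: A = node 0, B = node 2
Nodal analysis, taking node 2 as the 0 V reference.
Source V1 fixes V_0 = 24 V.
KCL at each unknown node (sum of currents leaving = 0; resistances in Ω):
  Node 1: (V_1 - 24)/4.7 + (V_1 - 0)/15000 + (V_1 - 0)/300 = 0
Collecting terms: 0.2162 × V_1 = 5.106  =>  V_1 = 23.62 V
Power in each resistor, P = (ΔV)²/R:
  P_R1 = (24 - 23.62)²/4.7 = 0.03032 W
  P_R2 = (23.62 - 0)²/15000 = 0.0372 W
  P_R3 = (23.62 - 0)²/300 = 1.86 W
P_total = P_R1 + P_R2 + P_R3 = 1.928 W

Final answer: 1.928 W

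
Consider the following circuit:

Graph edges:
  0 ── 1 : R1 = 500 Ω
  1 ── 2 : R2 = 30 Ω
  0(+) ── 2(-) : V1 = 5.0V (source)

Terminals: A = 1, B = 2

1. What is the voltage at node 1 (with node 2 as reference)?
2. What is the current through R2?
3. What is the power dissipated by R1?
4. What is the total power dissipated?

Nodal analysis, taking node 2 as the 0 V reference.
Source V1 fixes V_0 = 5 V.
KCL at each unknown node (sum of currents leaving = 0; resistances in Ω):
  Node 1: (V_1 - 5)/500 + (V_1 - 0)/30 = 0
Collecting terms: 0.03533 × V_1 = 0.01  =>  V_1 = 0.283 V
Part 1:
  Read off the nodal solution: V_1 = 0.283 V
Part 2:
  I_R2 = (V_1 - V_2)/R2 = (0.283 - 0)/30 = 0.009434 A
  Magnitude: I_R2 = 0.009434 A
Part 3:
  I_R1 = (V_0 - V_1)/R1 = (5 - 0.283)/500 = 0.009434 A
  P_R1 = I_R1² × R1 = (0.009434)² × 500 = 0.0445 W
Part 4:
  Power in each resistor, P = (ΔV)²/R:
    P_R1 = (5 - 0.283)²/500 = 0.0445 W
    P_R2 = (0.283 - 0)²/30 = 0.00267 W
  P_total = P_R1 + P_R2 = 0.04717 W

Final answers:
1. V_1 = 0.283 V
2. I_R2 = 0.009434 A
3. P_R1 = 0.0445 W
4. P_total = 0.04717 W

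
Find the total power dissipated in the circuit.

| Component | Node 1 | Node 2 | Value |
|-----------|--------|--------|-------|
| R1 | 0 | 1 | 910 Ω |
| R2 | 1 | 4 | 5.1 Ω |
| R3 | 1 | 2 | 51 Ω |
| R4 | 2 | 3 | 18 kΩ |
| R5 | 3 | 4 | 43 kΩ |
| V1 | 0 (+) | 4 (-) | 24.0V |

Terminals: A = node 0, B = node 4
Nodal analysis, taking node 4 as the 0 V reference.
Source V1 fixes V_0 = 24 V.
KCL at each unknown node (sum of currents leaving = 0; resistances in Ω):
  Node 1: (V_1 - 24)/910 + (V_1 - 0)/5.1 + (V_1 - V_2)/51 = 0
  Node 2: (V_2 - V_1)/51 + (V_2 - V_3)/18000 = 0
  Node 3: (V_3 - V_2)/18000 + (V_3 - 0)/43000 = 0
Collecting terms (coefficients in siemens):
  0.2168·V_1 - 0.01961·V_2 = 0.02637
  0.01966·V_2 - 0.01961·V_1 - 0.00005556·V_3 = 0
  0.00007881·V_3 - 0.00005556·V_2 = 0
Solving these 3 simultaneous equations (Gaussian elimination) gives:
  V_1 = 0.1337 V, V_2 = 0.1336 V, V_3 = 0.0942 V
Power in each resistor, P = (ΔV)²/R:
  P_R1 = (24 - 0.1337)²/910 = 0.6259 W
  P_R2 = (0.1337 - 0)²/5.1 = 0.003507 W
  P_R3 = (0.1337 - 0.1336)²/51 = 0.0000000002448 W
  P_R4 = (0.1336 - 0.0942)²/18000 = 0.00000008639 W
  P_R5 = (0.0942 - 0)²/43000 = 0.0000002064 W
P_total = P_R1 + P_R2 + P_R3 + P_R4 + P_R5 = 0.6294 W

Final answer: 0.6294 W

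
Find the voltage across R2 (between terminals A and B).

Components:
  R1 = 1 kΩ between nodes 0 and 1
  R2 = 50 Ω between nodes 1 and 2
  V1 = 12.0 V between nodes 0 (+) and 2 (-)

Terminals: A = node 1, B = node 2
R1 and R2 are in series across V1 (node 0 → node 1 → node 2), and the output A–B is taken across R2, so this is a voltage divider.
Series current: I = V1/(R1 + R2) = 12/(1000 + 50) = 12/1050 = 0.01143 A
V_R2 = I × R2 = V1 × R2/(R1 + R2) = 12 × 50/1050 = 0.5714 V

Final answer: 0.5714 V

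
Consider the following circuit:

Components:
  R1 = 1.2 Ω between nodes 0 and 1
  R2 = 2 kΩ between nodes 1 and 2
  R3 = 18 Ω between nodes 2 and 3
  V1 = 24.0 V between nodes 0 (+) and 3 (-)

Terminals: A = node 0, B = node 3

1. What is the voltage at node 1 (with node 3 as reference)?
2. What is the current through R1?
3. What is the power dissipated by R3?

Nodal analysis, taking node 3 as the 0 V reference.
Source V1 fixes V_0 = 24 V.
KCL at each unknown node (sum of currents leaving = 0; resistances in Ω):
  Node 1: (V_1 - 24)/1.2 + (V_1 - V_2)/2000 = 0
  Node 2: (V_2 - V_1)/2000 + (V_2 - 0)/18 = 0
Collecting terms (coefficients in siemens):
  0.8338·V_1 - 0.0005·V_2 = 20
  0.05606·V_2 - 0.0005·V_1 = 0
Determinant D = (0.8338)(0.05606) - (-0.0005)(-0.0005) = 0.04674
V_1 = [(20)(0.05606) - (-0.0005)(0)]/D = 23.99 V
V_2 = [(0.8338)(0) - (20)(-0.0005)]/D = 0.2139 V
Part 1:
  Read off the nodal solution: V_1 = 23.99 V
Part 2:
  I_R1 = (V_0 - V_1)/R1 = (24 - 23.99)/1.2 = 0.01189 A
  Magnitude: I_R1 = 0.01189 A
Part 3:
  I_R3 = (V_2 - V_3)/R3 = (0.2139 - 0)/18 = 0.01189 A
  P_R3 = I_R3² × R3 = (0.01189)² × 18 = 0.002543 W

Final answers:
1. V_1 = 23.99 V
2. I_R1 = 0.01189 A
3. P_R3 = 0.002543 W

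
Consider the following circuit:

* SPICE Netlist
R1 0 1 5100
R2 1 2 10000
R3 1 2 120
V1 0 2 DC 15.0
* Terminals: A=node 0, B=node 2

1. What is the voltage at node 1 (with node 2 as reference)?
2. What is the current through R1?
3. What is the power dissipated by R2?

Nodal analysis, taking node 2 as the 0 V reference.
Source V1 fixes V_0 = 15 V.
KCL at each unknown node (sum of currents leaving = 0; resistances in Ω):
  Node 1: (V_1 - 15)/5100 + (V_1 - 0)/10000 + (V_1 - 0)/120 = 0
Collecting terms: 0.008629 × V_1 = 0.002941  =>  V_1 = 0.3408 V
Part 1:
  Read off the nodal solution: V_1 = 0.3408 V
Part 2:
  I_R1 = (V_0 - V_1)/R1 = (15 - 0.3408)/5100 = 0.002874 A
  Magnitude: I_R1 = 0.002874 A
Part 3:
  I_R2 = (V_1 - V_2)/R2 = (0.3408 - 0)/10000 = 0.00003408 A
  P_R2 = I_R2² × R2 = (0.00003408)² × 10000 = 0.00001162 W

Final answers:
1. V_1 = 0.3408 V
2. I_R1 = 0.002874 A
3. P_R2 = 1.162e-05 W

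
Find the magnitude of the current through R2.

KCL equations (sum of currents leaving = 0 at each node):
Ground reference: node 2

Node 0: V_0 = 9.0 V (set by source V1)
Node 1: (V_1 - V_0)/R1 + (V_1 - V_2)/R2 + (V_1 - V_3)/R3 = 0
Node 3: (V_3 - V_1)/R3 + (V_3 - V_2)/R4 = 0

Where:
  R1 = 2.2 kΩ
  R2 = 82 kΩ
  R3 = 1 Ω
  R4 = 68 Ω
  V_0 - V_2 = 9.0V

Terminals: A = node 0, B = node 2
Nodal analysis, taking node 2 as the 0 V reference.
Source V1 fixes V_0 = 9 V.
KCL at each unknown node (sum of currents leaving = 0; resistances in Ω):
  Node 1: (V_1 - 9)/2200 + (V_1 - 0)/82000 + (V_1 - V_3)/1 = 0
  Node 3: (V_3 - V_1)/1 + (V_3 - 0)/68 = 0
Collecting terms (coefficients in siemens):
  1·V_1 - 1·V_3 = 0.004091
  1.015·V_3 - 1·V_1 = 0
Determinant D = (1)(1.015) - (-1)(-1) = 0.01518
V_1 = [(0.004091)(1.015) - (-1)(0)]/D = 0.2735 V
V_3 = [(1)(0) - (0.004091)(-1)]/D = 0.2695 V
I_R2 = (V_1 - V_2)/R2 = (0.2735 - 0)/82000 = 0.000003335 A
|I_R2| = 0.000003335 A

Final answer: |I_R2| = 3.335e-06 A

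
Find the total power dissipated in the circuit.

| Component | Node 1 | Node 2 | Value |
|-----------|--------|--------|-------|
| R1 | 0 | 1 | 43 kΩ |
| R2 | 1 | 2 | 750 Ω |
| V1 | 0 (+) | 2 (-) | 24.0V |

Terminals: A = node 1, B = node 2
Nodal analysis, taking node 2 as the 0 V reference.
Source V1 fixes V_0 = 24 V.
KCL at each unknown node (sum of currents leaving = 0; resistances in Ω):
  Node 1: (V_1 - 24)/43000 + (V_1 - 0)/750 = 0
Collecting terms: 0.001357 × V_1 = 0.0005581  =>  V_1 = 0.4114 V
Power in each resistor, P = (ΔV)²/R:
  P_R1 = (24 - 0.4114)²/43000 = 0.01294 W
  P_R2 = (0.4114 - 0)²/750 = 0.0002257 W
P_total = P_R1 + P_R2 = 0.01317 W

Final answer: 0.01317 W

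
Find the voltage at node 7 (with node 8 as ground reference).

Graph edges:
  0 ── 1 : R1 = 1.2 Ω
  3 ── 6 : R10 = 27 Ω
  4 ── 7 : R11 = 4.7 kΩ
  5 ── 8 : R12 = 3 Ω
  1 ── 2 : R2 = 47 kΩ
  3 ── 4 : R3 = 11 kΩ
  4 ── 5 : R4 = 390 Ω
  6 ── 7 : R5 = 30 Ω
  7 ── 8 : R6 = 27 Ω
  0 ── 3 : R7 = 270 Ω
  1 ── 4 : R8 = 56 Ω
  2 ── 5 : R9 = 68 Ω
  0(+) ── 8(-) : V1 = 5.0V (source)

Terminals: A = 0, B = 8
Nodal analysis, taking node 8 as the 0 V reference.
Source V1 fixes V_0 = 5 V.
KCL at each unknown node (sum of currents leaving = 0; resistances in Ω):
  Node 1: (V_1 - 5)/1.2 + (V_1 - V_2)/47000 + (V_1 - V_4)/56 = 0
  Node 2: (V_2 - V_1)/47000 + (V_2 - V_5)/68 = 0
  Node 3: (V_3 - V_4)/11000 + (V_3 - 5)/270 + (V_3 - V_6)/27 = 0
  Node 4: (V_4 - V_3)/11000 + (V_4 - V_5)/390 + (V_4 - V_1)/56 + (V_4 - V_7)/4700 = 0
  Node 5: (V_5 - V_4)/390 + (V_5 - V_2)/68 + (V_5 - 0)/3 = 0
  Node 6: (V_6 - V_7)/30 + (V_6 - V_3)/27 = 0
  Node 7: (V_7 - V_6)/30 + (V_7 - 0)/27 + (V_7 - V_4)/4700 = 0
Collecting terms (coefficients in siemens):
  0.8512·V_1 - 0.00002128·V_2 - 0.01786·V_4 = 4.167
  0.01473·V_2 - 0.00002128·V_1 - 0.01471·V_5 = 0
  0.04083·V_3 - 0.00009091·V_4 - 0.03704·V_6 = 0.01852
  0.02072·V_4 - 0.01786·V_1 - 0.00009091·V_3 - 0.002564·V_5 - 0.0002128·V_7 = 0
  0.3506·V_5 - 0.01471·V_2 - 0.002564·V_4 = 0
  0.07037·V_6 - 0.03704·V_3 - 0.03333·V_7 = 0
  0.07058·V_7 - 0.0002128·V_4 - 0.03333·V_6 = 0
Solving these 7 simultaneous equations (Gaussian elimination) gives:
  V_1 = 4.985 V, V_2 = 0.04036 V, V_3 = 1.222 V, V_4 = 4.309 V
  V_5 = 0.03321 V, V_6 = 0.8361 V, V_7 = 0.4078 V
The requested potential is V_7 = 0.4078 V.

Final answer: V_7 = 0.4078 V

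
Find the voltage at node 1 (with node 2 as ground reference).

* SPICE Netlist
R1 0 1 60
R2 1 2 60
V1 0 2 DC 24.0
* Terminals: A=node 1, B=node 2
Nodal analysis, taking node 2 as the 0 V reference.
Source V1 fixes V_0 = 24 V.
KCL at each unknown node (sum of currents leaving = 0; resistances in Ω):
  Node 1: (V_1 - 24)/60 + (V_1 - 0)/60 = 0
Collecting terms: 0.03333 × V_1 = 0.4  =>  V_1 = 12 V
The requested potential is V_1 = 12 V.

Final answer: V_1 = 12 V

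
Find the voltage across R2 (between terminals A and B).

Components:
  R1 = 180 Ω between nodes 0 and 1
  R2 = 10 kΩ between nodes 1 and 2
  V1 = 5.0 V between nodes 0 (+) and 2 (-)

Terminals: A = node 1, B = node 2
R1 and R2 are in series across V1 (node 0 → node 1 → node 2), and the output A–B is taken across R2, so this is a voltage divider.
Series current: I = V1/(R1 + R2) = 5/(180 + 10000) = 5/10180 = 0.0004912 A
V_R2 = I × R2 = V1 × R2/(R1 + R2) = 5 × 10000/10180 = 4.912 V

Final answer: 4.912 V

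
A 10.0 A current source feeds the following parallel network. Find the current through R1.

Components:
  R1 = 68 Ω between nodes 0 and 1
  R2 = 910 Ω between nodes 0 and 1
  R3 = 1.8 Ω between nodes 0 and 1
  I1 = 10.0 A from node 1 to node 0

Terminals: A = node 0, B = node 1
All resistors sit directly between nodes 0 and 1, so they are in parallel and share one voltage V; the full source current 10 A splits among them.
1/R_par = 1/68 + 1/910 + 1/1.8 = 0.5714 S  =>  R_par = 1.75 Ω
V = I × R_par = 10 × 1.75 = 17.5 V
I_R1 = V/R1 = 17.5/68 = 0.2574 A

Final answer: 0.2574 A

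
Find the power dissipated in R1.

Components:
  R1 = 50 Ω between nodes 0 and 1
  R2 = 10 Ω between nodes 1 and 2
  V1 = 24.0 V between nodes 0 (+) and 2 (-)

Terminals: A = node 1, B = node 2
Nodal analysis, taking node 2 as the 0 V reference.
Source V1 fixes V_0 = 24 V.
KCL at each unknown node (sum of currents leaving = 0; resistances in Ω):
  Node 1: (V_1 - 24)/50 + (V_1 - 0)/10 = 0
Collecting terms: 0.12 × V_1 = 0.48  =>  V_1 = 4 V
I_R1 = (V_0 - V_1)/R1 = (24 - 4)/50 = 0.4 A
P_R1 = I_R1² × R1 = (0.4)² × 50 = 8 W

Final answer: 8 W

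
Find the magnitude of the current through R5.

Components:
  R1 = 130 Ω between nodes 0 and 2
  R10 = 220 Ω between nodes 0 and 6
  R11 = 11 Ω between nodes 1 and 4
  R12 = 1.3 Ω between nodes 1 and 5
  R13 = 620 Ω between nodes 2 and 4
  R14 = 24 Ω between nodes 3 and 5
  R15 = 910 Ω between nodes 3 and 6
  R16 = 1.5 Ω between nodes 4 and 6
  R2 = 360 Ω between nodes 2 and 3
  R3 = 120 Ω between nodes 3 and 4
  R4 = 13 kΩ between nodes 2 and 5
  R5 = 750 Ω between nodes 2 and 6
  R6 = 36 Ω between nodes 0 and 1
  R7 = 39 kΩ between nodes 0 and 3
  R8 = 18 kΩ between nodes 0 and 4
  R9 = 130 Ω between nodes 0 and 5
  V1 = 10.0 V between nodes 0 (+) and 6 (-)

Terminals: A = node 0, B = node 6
Nodal analysis, taking node 6 as the 0 V reference.
Source V1 fixes V_0 = 10 V.
KCL at each unknown node (sum of currents leaving = 0; resistances in Ω):
  Node 1: (V_1 - 10)/36 + (V_1 - V_4)/11 + (V_1 - V_5)/1.3 = 0
  Node 2: (V_2 - 10)/130 + (V_2 - V_3)/360 + (V_2 - V_5)/13000 + (V_2 - 0)/750 + (V_2 - V_4)/620 = 0
  Node 3: (V_3 - V_2)/360 + (V_3 - V_4)/120 + (V_3 - 10)/39000 + (V_3 - V_5)/24 + (V_3 - 0)/910 = 0
  Node 4: (V_4 - V_3)/120 + (V_4 - 10)/18000 + (V_4 - V_1)/11 + (V_4 - V_2)/620 + (V_4 - 0)/1.5 = 0
  Node 5: (V_5 - V_2)/13000 + (V_5 - 10)/130 + (V_5 - V_1)/1.3 + (V_5 - V_3)/24 = 0
Collecting terms (coefficients in siemens):
  0.8879·V_1 - 0.09091·V_4 - 0.7692·V_5 = 0.2778
  0.01349·V_2 - 0.002778·V_3 - 0.001613·V_4 - 0.00007692·V_5 = 0.07692
  0.0539·V_3 - 0.002778·V_2 - 0.008333·V_4 - 0.04167·V_5 = 0.0002564
  0.7676·V_4 - 0.09091·V_1 - 0.001613·V_2 - 0.008333·V_3 = 0.0005556
  0.8187·V_5 - 0.7692·V_1 - 0.00007692·V_2 - 0.04167·V_3 = 0.07692
Solving these 5 simultaneous equations (Gaussian elimination) gives:
  V_1 = 2.993 V, V_2 = 6.332 V, V_3 = 2.748 V, V_4 = 0.3984 V
  V_5 = 3.047 V
I_R5 = (V_2 - V_6)/R5 = (6.332 - 0)/750 = 0.008442 A
|I_R5| = 0.008442 A

Final answer: |I_R5| = 0.008442 A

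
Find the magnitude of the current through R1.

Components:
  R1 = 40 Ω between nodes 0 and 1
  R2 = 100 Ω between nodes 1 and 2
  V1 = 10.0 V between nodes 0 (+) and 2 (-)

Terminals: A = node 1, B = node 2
Nodal analysis, taking node 2 as the 0 V reference.
Source V1 fixes V_0 = 10 V.
KCL at each unknown node (sum of currents leaving = 0; resistances in Ω):
  Node 1: (V_1 - 10)/40 + (V_1 - 0)/100 = 0
Collecting terms: 0.035 × V_1 = 0.25  =>  V_1 = 7.143 V
I_R1 = (V_0 - V_1)/R1 = (10 - 7.143)/40 = 0.07143 A
|I_R1| = 0.07143 A

Final answer: |I_R1| = 0.07143 A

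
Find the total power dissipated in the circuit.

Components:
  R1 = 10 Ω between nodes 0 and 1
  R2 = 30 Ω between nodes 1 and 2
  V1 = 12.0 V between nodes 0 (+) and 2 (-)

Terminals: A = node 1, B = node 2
Nodal analysis, taking node 2 as the 0 V reference.
Source V1 fixes V_0 = 12 V.
KCL at each unknown node (sum of currents leaving = 0; resistances in Ω):
  Node 1: (V_1 - 12)/10 + (V_1 - 0)/30 = 0
Collecting terms: 0.1333 × V_1 = 1.2  =>  V_1 = 9 V
Power in each resistor, P = (ΔV)²/R:
  P_R1 = (12 - 9)²/10 = 0.9 W
  P_R2 = (9 - 0)²/30 = 2.7 W
P_total = P_R1 + P_R2 = 3.6 W

Final answer: 3.6 W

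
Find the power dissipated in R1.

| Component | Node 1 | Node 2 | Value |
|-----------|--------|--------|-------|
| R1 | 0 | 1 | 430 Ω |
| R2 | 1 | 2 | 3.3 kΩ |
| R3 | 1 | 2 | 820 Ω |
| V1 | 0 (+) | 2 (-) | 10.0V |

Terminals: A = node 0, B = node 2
Nodal analysis, taking node 2 as the 0 V reference.
Source V1 fixes V_0 = 10 V.
KCL at each unknown node (sum of currents leaving = 0; resistances in Ω):
  Node 1: (V_1 - 10)/430 + (V_1 - 0)/3300 + (V_1 - 0)/820 = 0
Collecting terms: 0.003848 × V_1 = 0.02326  =>  V_1 = 6.043 V
I_R1 = (V_0 - V_1)/R1 = (10 - 6.043)/430 = 0.009201 A
P_R1 = I_R1² × R1 = (0.009201)² × 430 = 0.03641 W

Final answer: 0.03641 W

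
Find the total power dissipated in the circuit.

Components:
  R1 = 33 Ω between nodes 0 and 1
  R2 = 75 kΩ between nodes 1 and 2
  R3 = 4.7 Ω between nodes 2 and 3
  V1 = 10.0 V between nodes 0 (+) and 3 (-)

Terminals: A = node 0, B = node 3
Nodal analysis, taking node 3 as the 0 V reference.
Source V1 fixes V_0 = 10 V.
KCL at each unknown node (sum of currents leaving = 0; resistances in Ω):
  Node 1: (V_1 - 10)/33 + (V_1 - V_2)/75000 = 0
  Node 2: (V_2 - V_1)/75000 + (V_2 - 0)/4.7 = 0
Collecting terms (coefficients in siemens):
  0.03032·V_1 - 0.00001333·V_2 = 0.303
  0.2128·V_2 - 0.00001333·V_1 = 0
Determinant D = (0.03032)(0.2128) - (-0.00001333)(-0.00001333) = 0.006451
V_1 = [(0.303)(0.2128) - (-0.00001333)(0)]/D = 9.996 V
V_2 = [(0.03032)(0) - (0.303)(-0.00001333)]/D = 0.0006264 V
Power in each resistor, P = (ΔV)²/R:
  P_R1 = (10 - 9.996)²/33 = 0.0000005861 W
  P_R2 = (9.996 - 0.0006264)²/75000 = 0.001332 W
  P_R3 = (0.0006264 - 0)²/4.7 = 0.00000008347 W
P_total = P_R1 + P_R2 + P_R3 = 0.001333 W

Final answer: 0.001333 W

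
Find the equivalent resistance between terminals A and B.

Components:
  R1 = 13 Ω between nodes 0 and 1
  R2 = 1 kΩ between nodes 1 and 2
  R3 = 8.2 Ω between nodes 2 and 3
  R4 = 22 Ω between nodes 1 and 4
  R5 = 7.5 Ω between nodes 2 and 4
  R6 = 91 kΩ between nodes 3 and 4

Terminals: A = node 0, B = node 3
The network is not a plain series/parallel combination. Inject a 1 A test current into terminal A (node 0) and return it from terminal B (node 3); then R_eq = V_A / (1 A).
Nodal analysis, taking node 3 as the 0 V reference.
Current source I_test pushes 1 A into node 0 and draws it out of node 3.
KCL at each unknown node (sum of currents leaving = 0; resistances in Ω):
  Node 0: (V_0 - V_1)/13 - 1 = 0
  Node 1: (V_1 - V_0)/13 + (V_1 - V_2)/1000 + (V_1 - V_4)/22 = 0
  Node 2: (V_2 - V_1)/1000 + (V_2 - 0)/8.2 + (V_2 - V_4)/7.5 = 0
  Node 4: (V_4 - V_1)/22 + (V_4 - V_2)/7.5 + (V_4 - 0)/91000 = 0
Collecting terms (coefficients in siemens):
  0.07692·V_0 - 0.07692·V_1 = 1
  0.1234·V_1 - 0.07692·V_0 - 0.001·V_2 - 0.04545·V_4 = 0
  0.2563·V_2 - 0.001·V_1 - 0.1333·V_4 = 0
  0.1788·V_4 - 0.04545·V_1 - 0.1333·V_2 = 0
Solving these 4 simultaneous equations (Gaussian elimination) gives:
  V_0 = 49.85 V, V_1 = 36.85 V, V_2 = 8.199 V, V_4 = 15.48 V
R_eq = V_0 / 1 A = 49.85 Ω

Final answer: 49.85 Ω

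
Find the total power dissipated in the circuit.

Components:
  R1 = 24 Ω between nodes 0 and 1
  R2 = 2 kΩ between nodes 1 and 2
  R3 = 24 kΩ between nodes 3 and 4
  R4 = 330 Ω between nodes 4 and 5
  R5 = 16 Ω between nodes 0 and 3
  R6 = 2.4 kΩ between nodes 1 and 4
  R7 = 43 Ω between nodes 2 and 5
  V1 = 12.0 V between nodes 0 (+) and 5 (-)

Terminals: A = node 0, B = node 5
Nodal analysis, taking node 5 as the 0 V reference.
Source V1 fixes V_0 = 12 V.
KCL at each unknown node (sum of currents leaving = 0; resistances in Ω):
  Node 1: (V_1 - 12)/24 + (V_1 - V_2)/2000 + (V_1 - V_4)/2400 = 0
  Node 2: (V_2 - V_1)/2000 + (V_2 - 0)/43 = 0
  Node 3: (V_3 - V_4)/24000 + (V_3 - 12)/16 = 0
  Node 4: (V_4 - V_3)/24000 + (V_4 - 0)/330 + (V_4 - V_1)/2400 = 0
Collecting terms (coefficients in siemens):
  0.04258·V_1 - 0.0005·V_2 - 0.0004167·V_4 = 0.5
  0.02376·V_2 - 0.0005·V_1 = 0
  0.06254·V_3 - 0.00004167·V_4 = 0.75
  0.003489·V_4 - 0.0004167·V_1 - 0.00004167·V_3 = 0
Solving these 4 simultaneous equations (Gaussian elimination) gives:
  V_1 = 11.76 V, V_2 = 0.2475 V, V_3 = 11.99 V, V_4 = 1.548 V
Power in each resistor, P = (ΔV)²/R:
  P_R1 = (12 - 11.76)²/24 = 0.002405 W
  P_R2 = (11.76 - 0.2475)²/2000 = 0.06627 W
  P_R3 = (11.99 - 1.548)²/24000 = 0.004546 W
  P_R4 = (1.548 - 0)²/330 = 0.007259 W
  P_R5 = (12 - 11.99)²/16 = 0.000003031 W
  P_R6 = (11.76 - 1.548)²/2400 = 0.04345 W
  P_R7 = (0.2475 - 0)²/43 = 0.001425 W
P_total = P_R1 + P_R2 + P_R3 + P_R4 + P_R5 + P_R6 + P_R7 = 0.1254 W

Final answer: 0.1254 W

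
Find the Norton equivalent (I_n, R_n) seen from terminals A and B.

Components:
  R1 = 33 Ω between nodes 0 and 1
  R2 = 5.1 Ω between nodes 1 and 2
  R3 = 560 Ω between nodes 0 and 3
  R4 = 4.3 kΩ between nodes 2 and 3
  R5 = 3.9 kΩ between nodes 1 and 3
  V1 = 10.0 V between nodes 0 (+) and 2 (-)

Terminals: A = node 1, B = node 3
Find the Thévenin equivalent first; then I_n = V_th/R_th and R_n = R_th.
Step 1 — V_th is the open-circuit voltage V_A - V_B (nothing connected across the terminals).
Nodal analysis, taking node 2 as the 0 V reference.
Source V1 fixes V_0 = 10 V.
KCL at each unknown node (sum of currents leaving = 0; resistances in Ω):
  Node 1: (V_1 - 10)/33 + (V_1 - 0)/5.1 + (V_1 - V_3)/3900 = 0
  Node 3: (V_3 - 10)/560 + (V_3 - 0)/4300 + (V_3 - V_1)/3900 = 0
Collecting terms (coefficients in siemens):
  0.2266·V_1 - 0.0002564·V_3 = 0.303
  0.002275·V_3 - 0.0002564·V_1 = 0.01786
Determinant D = (0.2266)(0.002275) - (-0.0002564)(-0.0002564) = 0.0005155
V_1 = [(0.303)(0.002275) - (-0.0002564)(0.01786)]/D = 1.346 V
V_3 = [(0.2266)(0.01786) - (0.303)(-0.0002564)]/D = 8.002 V
V_th = V_1 - V_3 = 1.346 - 8.002 = -6.656 V
Step 2 — R_th: zero the source — replace V1 by a short circuit (node 2 merges into node 0) — and find the resistance seen between A (node 1) and B (node 3).
Reduce the network between node 1 (A) and node 3 (B) by series/parallel combination:
  Rp1 = R1 ‖ R2 (parallel, both between nodes 0 and 1) = 1/(1/33 + 1/5.1) = 4.417 Ω
  Rp2 = R3 ‖ R4 (parallel, both between nodes 0 and 3) = 1/(1/560 + 1/4300) = 495.5 Ω
  Rs1 = Rp1 + Rp2 (series, joined only at node 0) = 4.417 + 495.5 = 499.9 Ω
  Rp3 = R5 ‖ Rs1 (parallel, both between nodes 1 and 3) = 1/(1/3900 + 1/499.9) = 443.1 Ω
R_th = 443.1 Ω
I_n = V_th/R_th = -6.656/443.1 = -0.01502 A, and R_n = R_th = 443.1 Ω

Final answer: I_n = -0.01502 A, R_n = 443.1 Ω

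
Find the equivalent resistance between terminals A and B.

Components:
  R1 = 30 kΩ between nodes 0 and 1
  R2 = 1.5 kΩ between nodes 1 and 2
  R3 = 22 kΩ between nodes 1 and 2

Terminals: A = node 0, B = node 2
Reduce the network between node 0 (A) and node 2 (B) by series/parallel combination:
  Rp1 = R2 ‖ R3 (parallel, both between nodes 1 and 2) = 1/(1/1500 + 1/22000) = 1404 Ω
  Rs1 = R1 + Rp1 (series, joined only at node 1) = 30000 + 1404 = 31400 Ω
R_eq = 31.4 kΩ

Final answer: 31.4 kΩ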